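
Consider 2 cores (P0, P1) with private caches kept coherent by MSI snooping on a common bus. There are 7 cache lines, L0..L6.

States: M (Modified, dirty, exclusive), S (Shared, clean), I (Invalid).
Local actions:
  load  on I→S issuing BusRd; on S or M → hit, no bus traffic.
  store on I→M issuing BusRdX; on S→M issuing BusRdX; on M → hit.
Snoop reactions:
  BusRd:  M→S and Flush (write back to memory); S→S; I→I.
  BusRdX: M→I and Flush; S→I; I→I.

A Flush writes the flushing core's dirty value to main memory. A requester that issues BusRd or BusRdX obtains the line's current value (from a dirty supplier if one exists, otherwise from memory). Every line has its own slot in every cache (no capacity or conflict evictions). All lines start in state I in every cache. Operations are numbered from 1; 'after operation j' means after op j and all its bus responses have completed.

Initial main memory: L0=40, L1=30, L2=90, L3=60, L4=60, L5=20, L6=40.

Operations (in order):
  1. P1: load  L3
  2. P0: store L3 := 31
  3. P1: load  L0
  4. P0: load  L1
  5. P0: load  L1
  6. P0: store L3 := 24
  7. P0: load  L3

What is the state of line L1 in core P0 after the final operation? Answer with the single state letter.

state = S

1. P1: load  L3  bus=[BusRd]  L3: P0=I P1=S  mem[L3]=60
2. P0: store L3 := 31  bus=[BusRdX]  L3: P0=M P1=I  mem[L3]=60
3. P1: load  L0  bus=[BusRd]  L0: P0=I P1=S  mem[L0]=40
4. P0: load  L1  bus=[BusRd]  L1: P0=S P1=I  mem[L1]=30
5. P0: load  L1  bus=[-]  L1: P0=S P1=I  mem[L1]=30
6. P0: store L3 := 24  bus=[-]  L3: P0=M P1=I  mem[L3]=60
7. P0: load  L3  bus=[-]  L3: P0=M P1=I  mem[L3]=60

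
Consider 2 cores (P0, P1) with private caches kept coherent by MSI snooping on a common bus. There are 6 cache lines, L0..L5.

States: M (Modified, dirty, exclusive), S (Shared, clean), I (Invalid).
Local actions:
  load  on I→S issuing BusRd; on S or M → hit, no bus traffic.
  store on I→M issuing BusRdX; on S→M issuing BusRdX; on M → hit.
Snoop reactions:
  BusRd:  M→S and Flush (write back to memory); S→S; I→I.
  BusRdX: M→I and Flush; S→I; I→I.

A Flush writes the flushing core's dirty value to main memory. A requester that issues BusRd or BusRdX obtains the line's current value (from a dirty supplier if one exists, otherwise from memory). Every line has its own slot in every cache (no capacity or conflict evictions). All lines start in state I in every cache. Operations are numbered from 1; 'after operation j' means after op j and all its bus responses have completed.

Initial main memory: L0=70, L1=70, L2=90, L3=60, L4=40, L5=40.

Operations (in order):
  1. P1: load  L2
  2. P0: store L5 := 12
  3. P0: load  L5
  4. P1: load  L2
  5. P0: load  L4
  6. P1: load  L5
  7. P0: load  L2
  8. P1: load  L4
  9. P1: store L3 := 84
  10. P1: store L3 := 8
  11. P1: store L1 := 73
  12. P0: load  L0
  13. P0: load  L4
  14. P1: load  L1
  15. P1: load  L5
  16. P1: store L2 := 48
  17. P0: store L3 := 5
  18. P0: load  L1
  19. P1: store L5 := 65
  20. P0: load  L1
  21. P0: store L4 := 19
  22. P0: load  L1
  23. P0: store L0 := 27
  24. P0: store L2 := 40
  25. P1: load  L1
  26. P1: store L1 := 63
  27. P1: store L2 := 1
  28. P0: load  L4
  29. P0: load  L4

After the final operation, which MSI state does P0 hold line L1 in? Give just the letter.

step 1: P1: load  L2  ⟶  IS  (L2)  txn=BusRd  M[L2]=90
step 2: P0: store L5 := 12  ⟶  MI  (L5)  txn=BusRdX  M[L5]=40
step 3: P0: load  L5  ⟶  MI  (L5)  txn=∅  M[L5]=40
step 4: P1: load  L2  ⟶  IS  (L2)  txn=∅  M[L2]=90
step 5: P0: load  L4  ⟶  SI  (L4)  txn=BusRd  M[L4]=40
step 6: P1: load  L5  ⟶  SS  (L5)  txn=BusRd+Flush  M[L5]=12
step 7: P0: load  L2  ⟶  SS  (L2)  txn=BusRd  M[L2]=90
step 8: P1: load  L4  ⟶  SS  (L4)  txn=BusRd  M[L4]=40
step 9: P1: store L3 := 84  ⟶  IM  (L3)  txn=BusRdX  M[L3]=60
step 10: P1: store L3 := 8  ⟶  IM  (L3)  txn=∅  M[L3]=60
step 11: P1: store L1 := 73  ⟶  IM  (L1)  txn=BusRdX  M[L1]=70
step 12: P0: load  L0  ⟶  SI  (L0)  txn=BusRd  M[L0]=70
step 13: P0: load  L4  ⟶  SS  (L4)  txn=∅  M[L4]=40
step 14: P1: load  L1  ⟶  IM  (L1)  txn=∅  M[L1]=70
step 15: P1: load  L5  ⟶  SS  (L5)  txn=∅  M[L5]=12
step 16: P1: store L2 := 48  ⟶  IM  (L2)  txn=BusRdX  M[L2]=90
step 17: P0: store L3 := 5  ⟶  MI  (L3)  txn=BusRdX+Flush  M[L3]=8
step 18: P0: load  L1  ⟶  SS  (L1)  txn=BusRd+Flush  M[L1]=73
step 19: P1: store L5 := 65  ⟶  IM  (L5)  txn=BusRdX  M[L5]=12
step 20: P0: load  L1  ⟶  SS  (L1)  txn=∅  M[L1]=73
step 21: P0: store L4 := 19  ⟶  MI  (L4)  txn=BusRdX  M[L4]=40
step 22: P0: load  L1  ⟶  SS  (L1)  txn=∅  M[L1]=73
step 23: P0: store L0 := 27  ⟶  MI  (L0)  txn=BusRdX  M[L0]=70
step 24: P0: store L2 := 40  ⟶  MI  (L2)  txn=BusRdX+Flush  M[L2]=48
step 25: P1: load  L1  ⟶  SS  (L1)  txn=∅  M[L1]=73
step 26: P1: store L1 := 63  ⟶  IM  (L1)  txn=BusRdX  M[L1]=73
step 27: P1: store L2 := 1  ⟶  IM  (L2)  txn=BusRdX+Flush  M[L2]=40
step 28: P0: load  L4  ⟶  MI  (L4)  txn=∅  M[L4]=40
step 29: P0: load  L4  ⟶  MI  (L4)  txn=∅  M[L4]=40

state = I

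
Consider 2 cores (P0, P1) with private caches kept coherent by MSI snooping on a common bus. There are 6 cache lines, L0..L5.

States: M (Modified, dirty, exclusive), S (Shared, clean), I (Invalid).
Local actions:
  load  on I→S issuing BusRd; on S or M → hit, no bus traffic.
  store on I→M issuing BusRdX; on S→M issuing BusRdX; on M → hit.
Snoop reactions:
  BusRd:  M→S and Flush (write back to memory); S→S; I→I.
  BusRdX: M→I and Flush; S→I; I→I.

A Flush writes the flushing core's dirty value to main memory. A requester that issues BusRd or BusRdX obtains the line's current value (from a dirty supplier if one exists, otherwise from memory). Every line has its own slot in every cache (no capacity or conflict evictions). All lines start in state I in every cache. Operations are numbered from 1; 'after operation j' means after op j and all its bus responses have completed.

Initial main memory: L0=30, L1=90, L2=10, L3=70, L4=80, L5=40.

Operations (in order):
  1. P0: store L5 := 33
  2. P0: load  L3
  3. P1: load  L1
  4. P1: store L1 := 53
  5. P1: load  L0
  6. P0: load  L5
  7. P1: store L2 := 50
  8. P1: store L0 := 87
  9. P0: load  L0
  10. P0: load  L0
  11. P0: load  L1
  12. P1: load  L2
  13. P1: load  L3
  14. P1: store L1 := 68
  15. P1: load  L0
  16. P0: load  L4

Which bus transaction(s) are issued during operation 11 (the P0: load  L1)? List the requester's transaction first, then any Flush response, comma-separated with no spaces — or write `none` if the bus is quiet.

bus = BusRd,Flush

[1] P0: store L5 := 33 | P0:M(33), P1:I | bus: BusRdX
[2] P0: load  L3 | P0:S(70), P1:I | bus: BusRd
[3] P1: load  L1 | P0:I, P1:S(90) | bus: BusRd
[4] P1: store L1 := 53 | P0:I, P1:M(53) | bus: BusRdX
[5] P1: load  L0 | P0:I, P1:S(30) | bus: BusRd
[6] P0: load  L5 | P0:M(33), P1:I | bus: none
[7] P1: store L2 := 50 | P0:I, P1:M(50) | bus: BusRdX
[8] P1: store L0 := 87 | P0:I, P1:M(87) | bus: BusRdX
[9] P0: load  L0 | P0:S(87), P1:S(87) | bus: BusRd,Flush
[10] P0: load  L0 | P0:S(87), P1:S(87) | bus: none
[11] P0: load  L1 | P0:S(53), P1:S(53) | bus: BusRd,Flush
[12] P1: load  L2 | P0:I, P1:M(50) | bus: none
[13] P1: load  L3 | P0:S(70), P1:S(70) | bus: BusRd
[14] P1: store L1 := 68 | P0:I, P1:M(68) | bus: BusRdX
[15] P1: load  L0 | P0:S(87), P1:S(87) | bus: none
[16] P0: load  L4 | P0:S(80), P1:I | bus: BusRd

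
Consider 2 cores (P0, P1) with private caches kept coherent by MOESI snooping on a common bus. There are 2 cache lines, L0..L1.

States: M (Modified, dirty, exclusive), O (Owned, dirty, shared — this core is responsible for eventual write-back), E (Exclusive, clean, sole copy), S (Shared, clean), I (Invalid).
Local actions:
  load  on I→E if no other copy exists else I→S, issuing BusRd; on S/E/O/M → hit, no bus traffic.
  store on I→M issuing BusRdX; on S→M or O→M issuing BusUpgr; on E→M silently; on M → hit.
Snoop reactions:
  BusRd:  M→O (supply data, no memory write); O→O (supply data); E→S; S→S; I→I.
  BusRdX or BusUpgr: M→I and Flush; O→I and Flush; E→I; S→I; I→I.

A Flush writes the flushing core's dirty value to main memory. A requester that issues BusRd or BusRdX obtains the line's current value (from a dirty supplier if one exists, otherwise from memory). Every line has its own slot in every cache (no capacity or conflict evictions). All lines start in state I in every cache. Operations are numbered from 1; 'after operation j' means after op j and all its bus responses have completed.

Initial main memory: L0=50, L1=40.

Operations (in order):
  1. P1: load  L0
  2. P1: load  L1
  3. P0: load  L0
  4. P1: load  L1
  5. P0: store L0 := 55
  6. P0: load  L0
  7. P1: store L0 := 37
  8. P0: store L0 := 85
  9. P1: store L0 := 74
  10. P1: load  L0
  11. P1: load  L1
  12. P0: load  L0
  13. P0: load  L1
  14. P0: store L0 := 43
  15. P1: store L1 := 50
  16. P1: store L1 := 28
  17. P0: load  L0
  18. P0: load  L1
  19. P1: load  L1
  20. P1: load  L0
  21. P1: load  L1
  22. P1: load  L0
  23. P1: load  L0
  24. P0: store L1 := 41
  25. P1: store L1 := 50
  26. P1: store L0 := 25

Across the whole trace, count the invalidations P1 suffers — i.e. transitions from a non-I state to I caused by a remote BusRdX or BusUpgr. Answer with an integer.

  op1 P1: load  L0 → I/E on L0; bus BusRd; mem=50
  op2 P1: load  L1 → I/E on L1; bus BusRd; mem=40
  op3 P0: load  L0 → S/S on L0; bus BusRd; mem=50
  op4 P1: load  L1 → I/E on L1; bus (none); mem=40
  op5 P0: store L0 := 55 → M/I on L0; bus BusUpgr; mem=50
  op6 P0: load  L0 → M/I on L0; bus (none); mem=50
  op7 P1: store L0 := 37 → I/M on L0; bus BusRdX Flush; mem=55
  op8 P0: store L0 := 85 → M/I on L0; bus BusRdX Flush; mem=37
  op9 P1: store L0 := 74 → I/M on L0; bus BusRdX Flush; mem=85
  op10 P1: load  L0 → I/M on L0; bus (none); mem=85
  op11 P1: load  L1 → I/E on L1; bus (none); mem=40
  op12 P0: load  L0 → S/O on L0; bus BusRd; mem=85
  op13 P0: load  L1 → S/S on L1; bus BusRd; mem=40
  op14 P0: store L0 := 43 → M/I on L0; bus BusUpgr Flush; mem=74
  op15 P1: store L1 := 50 → I/M on L1; bus BusUpgr; mem=40
  op16 P1: store L1 := 28 → I/M on L1; bus (none); mem=40
  op17 P0: load  L0 → M/I on L0; bus (none); mem=74
  op18 P0: load  L1 → S/O on L1; bus BusRd; mem=40
  op19 P1: load  L1 → S/O on L1; bus (none); mem=40
  op20 P1: load  L0 → O/S on L0; bus BusRd; mem=74
  op21 P1: load  L1 → S/O on L1; bus (none); mem=40
  op22 P1: load  L0 → O/S on L0; bus (none); mem=74
  op23 P1: load  L0 → O/S on L0; bus (none); mem=74
  op24 P0: store L1 := 41 → M/I on L1; bus BusUpgr Flush; mem=28
  op25 P1: store L1 := 50 → I/M on L1; bus BusRdX Flush; mem=41
  op26 P1: store L0 := 25 → I/M on L0; bus BusUpgr Flush; mem=43

invalidations = 4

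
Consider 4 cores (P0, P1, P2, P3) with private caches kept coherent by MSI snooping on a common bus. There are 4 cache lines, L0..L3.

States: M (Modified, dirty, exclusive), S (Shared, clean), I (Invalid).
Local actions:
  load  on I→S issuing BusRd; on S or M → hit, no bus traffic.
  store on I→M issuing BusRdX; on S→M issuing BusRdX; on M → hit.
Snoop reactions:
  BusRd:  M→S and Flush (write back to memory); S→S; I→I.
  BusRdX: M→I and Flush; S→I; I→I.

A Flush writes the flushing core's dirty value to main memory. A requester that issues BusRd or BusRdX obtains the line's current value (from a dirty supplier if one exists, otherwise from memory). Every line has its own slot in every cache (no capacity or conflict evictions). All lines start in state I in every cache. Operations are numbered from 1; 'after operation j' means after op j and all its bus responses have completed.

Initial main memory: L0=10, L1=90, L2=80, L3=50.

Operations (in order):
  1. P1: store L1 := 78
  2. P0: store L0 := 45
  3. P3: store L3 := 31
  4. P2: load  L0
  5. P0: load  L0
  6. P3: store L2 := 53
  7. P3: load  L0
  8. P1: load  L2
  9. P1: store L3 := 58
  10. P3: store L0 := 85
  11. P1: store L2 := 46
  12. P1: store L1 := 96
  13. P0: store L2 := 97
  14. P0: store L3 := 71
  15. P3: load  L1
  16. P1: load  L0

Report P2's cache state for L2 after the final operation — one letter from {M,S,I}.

  op1 P1: store L1 := 78 → I/M/I/I on L1; bus BusRdX; mem=90
  op2 P0: store L0 := 45 → M/I/I/I on L0; bus BusRdX; mem=10
  op3 P3: store L3 := 31 → I/I/I/M on L3; bus BusRdX; mem=50
  op4 P2: load  L0 → S/I/S/I on L0; bus BusRd Flush; mem=45
  op5 P0: load  L0 → S/I/S/I on L0; bus (none); mem=45
  op6 P3: store L2 := 53 → I/I/I/M on L2; bus BusRdX; mem=80
  op7 P3: load  L0 → S/I/S/S on L0; bus BusRd; mem=45
  op8 P1: load  L2 → I/S/I/S on L2; bus BusRd Flush; mem=53
  op9 P1: store L3 := 58 → I/M/I/I on L3; bus BusRdX Flush; mem=31
  op10 P3: store L0 := 85 → I/I/I/M on L0; bus BusRdX; mem=45
  op11 P1: store L2 := 46 → I/M/I/I on L2; bus BusRdX; mem=53
  op12 P1: store L1 := 96 → I/M/I/I on L1; bus (none); mem=90
  op13 P0: store L2 := 97 → M/I/I/I on L2; bus BusRdX Flush; mem=46
  op14 P0: store L3 := 71 → M/I/I/I on L3; bus BusRdX Flush; mem=58
  op15 P3: load  L1 → I/S/I/S on L1; bus BusRd Flush; mem=96
  op16 P1: load  L0 → I/S/I/S on L0; bus BusRd Flush; mem=85

state = I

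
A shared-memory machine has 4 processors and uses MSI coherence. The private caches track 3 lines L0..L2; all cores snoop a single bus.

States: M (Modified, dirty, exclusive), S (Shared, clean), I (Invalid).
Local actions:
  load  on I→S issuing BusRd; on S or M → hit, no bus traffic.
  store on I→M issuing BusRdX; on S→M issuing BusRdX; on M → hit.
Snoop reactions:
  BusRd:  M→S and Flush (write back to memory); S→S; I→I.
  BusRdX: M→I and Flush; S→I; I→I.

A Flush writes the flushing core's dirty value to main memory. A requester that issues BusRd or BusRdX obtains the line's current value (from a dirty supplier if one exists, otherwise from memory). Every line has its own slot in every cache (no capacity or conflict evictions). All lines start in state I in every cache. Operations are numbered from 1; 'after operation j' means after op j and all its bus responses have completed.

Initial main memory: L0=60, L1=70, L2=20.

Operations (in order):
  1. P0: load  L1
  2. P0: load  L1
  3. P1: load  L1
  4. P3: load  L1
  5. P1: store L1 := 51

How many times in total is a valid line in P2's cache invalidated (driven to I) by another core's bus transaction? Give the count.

  op1 P0: load  L1 → S/I/I/I on L1; bus BusRd; mem=70
  op2 P0: load  L1 → S/I/I/I on L1; bus (none); mem=70
  op3 P1: load  L1 → S/S/I/I on L1; bus BusRd; mem=70
  op4 P3: load  L1 → S/S/I/S on L1; bus BusRd; mem=70
  op5 P1: store L1 := 51 → I/M/I/I on L1; bus BusRdX; mem=70

invalidations = 0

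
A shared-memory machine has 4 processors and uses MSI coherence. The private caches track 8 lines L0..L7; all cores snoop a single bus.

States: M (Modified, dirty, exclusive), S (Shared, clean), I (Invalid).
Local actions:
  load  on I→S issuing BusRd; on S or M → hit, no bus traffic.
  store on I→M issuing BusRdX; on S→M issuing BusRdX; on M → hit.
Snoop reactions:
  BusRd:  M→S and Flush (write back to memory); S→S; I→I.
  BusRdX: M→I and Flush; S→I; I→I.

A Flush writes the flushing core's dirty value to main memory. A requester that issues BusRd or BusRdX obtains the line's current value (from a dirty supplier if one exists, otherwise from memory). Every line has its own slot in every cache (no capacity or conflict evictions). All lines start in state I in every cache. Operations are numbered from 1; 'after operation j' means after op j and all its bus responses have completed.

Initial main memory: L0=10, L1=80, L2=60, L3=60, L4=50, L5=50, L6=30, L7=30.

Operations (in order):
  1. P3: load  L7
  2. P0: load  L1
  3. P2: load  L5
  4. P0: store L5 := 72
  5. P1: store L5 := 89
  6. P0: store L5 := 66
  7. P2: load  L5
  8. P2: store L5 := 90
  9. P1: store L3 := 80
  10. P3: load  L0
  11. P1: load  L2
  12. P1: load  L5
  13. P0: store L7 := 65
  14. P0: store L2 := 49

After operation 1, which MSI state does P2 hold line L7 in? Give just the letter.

[1] P3: load  L7 | P0:I, P1:I, P2:I, P3:S(30) | bus: BusRd
[2] P0: load  L1 | P0:S(80), P1:I, P2:I, P3:I | bus: BusRd
[3] P2: load  L5 | P0:I, P1:I, P2:S(50), P3:I | bus: BusRd
[4] P0: store L5 := 72 | P0:M(72), P1:I, P2:I, P3:I | bus: BusRdX
[5] P1: store L5 := 89 | P0:I, P1:M(89), P2:I, P3:I | bus: BusRdX,Flush
[6] P0: store L5 := 66 | P0:M(66), P1:I, P2:I, P3:I | bus: BusRdX,Flush
[7] P2: load  L5 | P0:S(66), P1:I, P2:S(66), P3:I | bus: BusRd,Flush
[8] P2: store L5 := 90 | P0:I, P1:I, P2:M(90), P3:I | bus: BusRdX
[9] P1: store L3 := 80 | P0:I, P1:M(80), P2:I, P3:I | bus: BusRdX
[10] P3: load  L0 | P0:I, P1:I, P2:I, P3:S(10) | bus: BusRd
[11] P1: load  L2 | P0:I, P1:S(60), P2:I, P3:I | bus: BusRd
[12] P1: load  L5 | P0:I, P1:S(90), P2:S(90), P3:I | bus: BusRd,Flush
[13] P0: store L7 := 65 | P0:M(65), P1:I, P2:I, P3:I | bus: BusRdX
[14] P0: store L2 := 49 | P0:M(49), P1:I, P2:I, P3:I | bus: BusRdX

state = I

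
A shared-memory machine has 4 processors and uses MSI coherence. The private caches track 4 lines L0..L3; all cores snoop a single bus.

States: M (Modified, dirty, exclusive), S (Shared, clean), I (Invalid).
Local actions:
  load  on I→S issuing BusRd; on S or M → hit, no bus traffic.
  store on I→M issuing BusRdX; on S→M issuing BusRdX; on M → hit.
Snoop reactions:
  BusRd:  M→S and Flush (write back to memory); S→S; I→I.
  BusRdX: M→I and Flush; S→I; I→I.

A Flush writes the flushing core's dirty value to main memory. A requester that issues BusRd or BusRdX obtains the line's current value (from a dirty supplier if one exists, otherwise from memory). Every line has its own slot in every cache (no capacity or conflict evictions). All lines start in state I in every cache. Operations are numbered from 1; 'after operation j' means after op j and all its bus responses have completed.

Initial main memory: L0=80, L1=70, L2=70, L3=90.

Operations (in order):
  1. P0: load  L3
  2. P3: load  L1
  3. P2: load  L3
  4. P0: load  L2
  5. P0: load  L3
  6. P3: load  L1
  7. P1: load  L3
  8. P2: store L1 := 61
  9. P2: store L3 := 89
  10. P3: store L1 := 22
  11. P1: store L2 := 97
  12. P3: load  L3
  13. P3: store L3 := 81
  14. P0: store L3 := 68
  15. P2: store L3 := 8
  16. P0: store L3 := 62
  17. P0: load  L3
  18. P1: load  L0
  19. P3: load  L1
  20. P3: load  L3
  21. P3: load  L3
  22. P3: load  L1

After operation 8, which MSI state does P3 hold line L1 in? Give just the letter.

state = I

step 1: P0: load  L3  ⟶  SIII  (L3)  txn=BusRd  M[L3]=90
step 2: P3: load  L1  ⟶  IIIS  (L1)  txn=BusRd  M[L1]=70
step 3: P2: load  L3  ⟶  SISI  (L3)  txn=BusRd  M[L3]=90
step 4: P0: load  L2  ⟶  SIII  (L2)  txn=BusRd  M[L2]=70
step 5: P0: load  L3  ⟶  SISI  (L3)  txn=∅  M[L3]=90
step 6: P3: load  L1  ⟶  IIIS  (L1)  txn=∅  M[L1]=70
step 7: P1: load  L3  ⟶  SSSI  (L3)  txn=BusRd  M[L3]=90
step 8: P2: store L1 := 61  ⟶  IIMI  (L1)  txn=BusRdX  M[L1]=70
step 9: P2: store L3 := 89  ⟶  IIMI  (L3)  txn=BusRdX  M[L3]=90
step 10: P3: store L1 := 22  ⟶  IIIM  (L1)  txn=BusRdX+Flush  M[L1]=61
step 11: P1: store L2 := 97  ⟶  IMII  (L2)  txn=BusRdX  M[L2]=70
step 12: P3: load  L3  ⟶  IISS  (L3)  txn=BusRd+Flush  M[L3]=89
step 13: P3: store L3 := 81  ⟶  IIIM  (L3)  txn=BusRdX  M[L3]=89
step 14: P0: store L3 := 68  ⟶  MIII  (L3)  txn=BusRdX+Flush  M[L3]=81
step 15: P2: store L3 := 8  ⟶  IIMI  (L3)  txn=BusRdX+Flush  M[L3]=68
step 16: P0: store L3 := 62  ⟶  MIII  (L3)  txn=BusRdX+Flush  M[L3]=8
step 17: P0: load  L3  ⟶  MIII  (L3)  txn=∅  M[L3]=8
step 18: P1: load  L0  ⟶  ISII  (L0)  txn=BusRd  M[L0]=80
step 19: P3: load  L1  ⟶  IIIM  (L1)  txn=∅  M[L1]=61
step 20: P3: load  L3  ⟶  SIIS  (L3)  txn=BusRd+Flush  M[L3]=62
step 21: P3: load  L3  ⟶  SIIS  (L3)  txn=∅  M[L3]=62
step 22: P3: load  L1  ⟶  IIIM  (L1)  txn=∅  M[L1]=61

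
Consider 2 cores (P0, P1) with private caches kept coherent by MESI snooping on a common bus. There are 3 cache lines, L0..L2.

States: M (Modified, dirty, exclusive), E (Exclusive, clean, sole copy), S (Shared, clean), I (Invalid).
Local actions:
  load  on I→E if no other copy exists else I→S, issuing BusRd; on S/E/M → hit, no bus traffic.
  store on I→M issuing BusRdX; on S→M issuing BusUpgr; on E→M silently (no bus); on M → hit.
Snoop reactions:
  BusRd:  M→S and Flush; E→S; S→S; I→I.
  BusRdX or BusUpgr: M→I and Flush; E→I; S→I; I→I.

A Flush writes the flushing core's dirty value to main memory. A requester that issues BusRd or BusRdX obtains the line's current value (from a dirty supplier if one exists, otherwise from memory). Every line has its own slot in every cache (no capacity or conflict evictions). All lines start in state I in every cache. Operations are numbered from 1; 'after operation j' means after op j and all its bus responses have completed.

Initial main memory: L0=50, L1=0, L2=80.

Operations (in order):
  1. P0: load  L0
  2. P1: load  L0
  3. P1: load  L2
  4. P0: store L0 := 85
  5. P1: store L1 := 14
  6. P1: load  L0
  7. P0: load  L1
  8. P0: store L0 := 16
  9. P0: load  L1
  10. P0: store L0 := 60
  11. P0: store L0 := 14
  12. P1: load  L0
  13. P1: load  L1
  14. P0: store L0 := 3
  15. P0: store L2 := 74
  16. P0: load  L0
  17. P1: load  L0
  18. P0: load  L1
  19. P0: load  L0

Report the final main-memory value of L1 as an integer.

memory[L1] = 14

  op1 P0: load  L0 → E/I on L0; bus BusRd; mem=50
  op2 P1: load  L0 → S/S on L0; bus BusRd; mem=50
  op3 P1: load  L2 → I/E on L2; bus BusRd; mem=80
  op4 P0: store L0 := 85 → M/I on L0; bus BusUpgr; mem=50
  op5 P1: store L1 := 14 → I/M on L1; bus BusRdX; mem=0
  op6 P1: load  L0 → S/S on L0; bus BusRd Flush; mem=85
  op7 P0: load  L1 → S/S on L1; bus BusRd Flush; mem=14
  op8 P0: store L0 := 16 → M/I on L0; bus BusUpgr; mem=85
  op9 P0: load  L1 → S/S on L1; bus (none); mem=14
  op10 P0: store L0 := 60 → M/I on L0; bus (none); mem=85
  op11 P0: store L0 := 14 → M/I on L0; bus (none); mem=85
  op12 P1: load  L0 → S/S on L0; bus BusRd Flush; mem=14
  op13 P1: load  L1 → S/S on L1; bus (none); mem=14
  op14 P0: store L0 := 3 → M/I on L0; bus BusUpgr; mem=14
  op15 P0: store L2 := 74 → M/I on L2; bus BusRdX; mem=80
  op16 P0: load  L0 → M/I on L0; bus (none); mem=14
  op17 P1: load  L0 → S/S on L0; bus BusRd Flush; mem=3
  op18 P0: load  L1 → S/S on L1; bus (none); mem=14
  op19 P0: load  L0 → S/S on L0; bus (none); mem=3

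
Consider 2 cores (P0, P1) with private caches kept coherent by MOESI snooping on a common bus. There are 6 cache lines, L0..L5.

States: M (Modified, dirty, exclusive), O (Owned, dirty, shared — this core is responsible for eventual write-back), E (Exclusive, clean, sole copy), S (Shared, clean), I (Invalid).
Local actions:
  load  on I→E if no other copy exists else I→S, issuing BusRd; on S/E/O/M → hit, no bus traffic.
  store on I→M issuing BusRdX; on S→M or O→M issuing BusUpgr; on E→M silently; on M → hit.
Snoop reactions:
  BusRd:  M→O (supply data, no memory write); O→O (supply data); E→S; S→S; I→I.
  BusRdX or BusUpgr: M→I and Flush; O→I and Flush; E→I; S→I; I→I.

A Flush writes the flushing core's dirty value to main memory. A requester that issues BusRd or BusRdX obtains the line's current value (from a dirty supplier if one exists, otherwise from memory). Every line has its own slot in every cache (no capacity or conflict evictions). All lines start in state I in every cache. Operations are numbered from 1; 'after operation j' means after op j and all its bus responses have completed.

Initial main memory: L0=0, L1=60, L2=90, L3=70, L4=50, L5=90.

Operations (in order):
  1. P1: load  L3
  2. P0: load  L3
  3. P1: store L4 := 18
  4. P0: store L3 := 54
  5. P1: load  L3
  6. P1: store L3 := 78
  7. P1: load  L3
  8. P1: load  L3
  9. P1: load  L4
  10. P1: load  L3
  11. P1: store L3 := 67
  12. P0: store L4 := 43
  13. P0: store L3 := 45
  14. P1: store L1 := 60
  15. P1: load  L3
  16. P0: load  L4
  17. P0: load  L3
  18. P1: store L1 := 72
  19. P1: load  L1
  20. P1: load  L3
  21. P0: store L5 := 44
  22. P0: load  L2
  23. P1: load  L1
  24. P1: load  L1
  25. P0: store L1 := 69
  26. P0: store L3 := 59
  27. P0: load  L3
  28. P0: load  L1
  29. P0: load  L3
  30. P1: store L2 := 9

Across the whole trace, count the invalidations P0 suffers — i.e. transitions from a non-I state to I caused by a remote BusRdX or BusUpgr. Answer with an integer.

[1] P1: load  L3 | P0:I, P1:E(70) | bus: BusRd
[2] P0: load  L3 | P0:S(70), P1:S(70) | bus: BusRd
[3] P1: store L4 := 18 | P0:I, P1:M(18) | bus: BusRdX
[4] P0: store L3 := 54 | P0:M(54), P1:I | bus: BusUpgr
[5] P1: load  L3 | P0:O(54), P1:S(54) | bus: BusRd
[6] P1: store L3 := 78 | P0:I, P1:M(78) | bus: BusUpgr,Flush
[7] P1: load  L3 | P0:I, P1:M(78) | bus: none
[8] P1: load  L3 | P0:I, P1:M(78) | bus: none
[9] P1: load  L4 | P0:I, P1:M(18) | bus: none
[10] P1: load  L3 | P0:I, P1:M(78) | bus: none
[11] P1: store L3 := 67 | P0:I, P1:M(67) | bus: none
[12] P0: store L4 := 43 | P0:M(43), P1:I | bus: BusRdX,Flush
[13] P0: store L3 := 45 | P0:M(45), P1:I | bus: BusRdX,Flush
[14] P1: store L1 := 60 | P0:I, P1:M(60) | bus: BusRdX
[15] P1: load  L3 | P0:O(45), P1:S(45) | bus: BusRd
[16] P0: load  L4 | P0:M(43), P1:I | bus: none
[17] P0: load  L3 | P0:O(45), P1:S(45) | bus: none
[18] P1: store L1 := 72 | P0:I, P1:M(72) | bus: none
[19] P1: load  L1 | P0:I, P1:M(72) | bus: none
[20] P1: load  L3 | P0:O(45), P1:S(45) | bus: none
[21] P0: store L5 := 44 | P0:M(44), P1:I | bus: BusRdX
[22] P0: load  L2 | P0:E(90), P1:I | bus: BusRd
[23] P1: load  L1 | P0:I, P1:M(72) | bus: none
[24] P1: load  L1 | P0:I, P1:M(72) | bus: none
[25] P0: store L1 := 69 | P0:M(69), P1:I | bus: BusRdX,Flush
[26] P0: store L3 := 59 | P0:M(59), P1:I | bus: BusUpgr
[27] P0: load  L3 | P0:M(59), P1:I | bus: none
[28] P0: load  L1 | P0:M(69), P1:I | bus: none
[29] P0: load  L3 | P0:M(59), P1:I | bus: none
[30] P1: store L2 := 9 | P0:I, P1:M(9) | bus: BusRdX

invalidations = 2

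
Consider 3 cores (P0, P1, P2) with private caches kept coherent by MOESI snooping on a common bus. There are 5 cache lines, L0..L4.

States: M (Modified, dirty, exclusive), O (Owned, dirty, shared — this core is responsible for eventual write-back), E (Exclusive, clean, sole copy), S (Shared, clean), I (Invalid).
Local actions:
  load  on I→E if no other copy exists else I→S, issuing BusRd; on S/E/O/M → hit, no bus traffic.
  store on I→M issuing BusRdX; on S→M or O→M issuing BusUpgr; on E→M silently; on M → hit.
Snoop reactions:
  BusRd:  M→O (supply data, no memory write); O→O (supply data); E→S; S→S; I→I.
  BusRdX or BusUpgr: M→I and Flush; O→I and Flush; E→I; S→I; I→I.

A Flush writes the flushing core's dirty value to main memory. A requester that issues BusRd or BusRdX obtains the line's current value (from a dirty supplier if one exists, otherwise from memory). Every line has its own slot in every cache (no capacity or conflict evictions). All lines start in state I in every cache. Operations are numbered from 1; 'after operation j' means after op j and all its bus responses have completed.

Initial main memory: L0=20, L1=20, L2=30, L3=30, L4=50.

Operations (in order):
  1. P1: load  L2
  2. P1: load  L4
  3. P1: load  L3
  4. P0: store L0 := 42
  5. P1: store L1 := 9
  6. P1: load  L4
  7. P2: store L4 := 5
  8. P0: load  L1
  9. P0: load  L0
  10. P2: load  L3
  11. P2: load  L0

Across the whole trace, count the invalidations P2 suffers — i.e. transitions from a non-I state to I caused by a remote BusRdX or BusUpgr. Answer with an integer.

  op1 P1: load  L2 → I/E/I on L2; bus BusRd; mem=30
  op2 P1: load  L4 → I/E/I on L4; bus BusRd; mem=50
  op3 P1: load  L3 → I/E/I on L3; bus BusRd; mem=30
  op4 P0: store L0 := 42 → M/I/I on L0; bus BusRdX; mem=20
  op5 P1: store L1 := 9 → I/M/I on L1; bus BusRdX; mem=20
  op6 P1: load  L4 → I/E/I on L4; bus (none); mem=50
  op7 P2: store L4 := 5 → I/I/M on L4; bus BusRdX; mem=50
  op8 P0: load  L1 → S/O/I on L1; bus BusRd; mem=20
  op9 P0: load  L0 → M/I/I on L0; bus (none); mem=20
  op10 P2: load  L3 → I/S/S on L3; bus BusRd; mem=30
  op11 P2: load  L0 → O/I/S on L0; bus BusRd; mem=20

invalidations = 0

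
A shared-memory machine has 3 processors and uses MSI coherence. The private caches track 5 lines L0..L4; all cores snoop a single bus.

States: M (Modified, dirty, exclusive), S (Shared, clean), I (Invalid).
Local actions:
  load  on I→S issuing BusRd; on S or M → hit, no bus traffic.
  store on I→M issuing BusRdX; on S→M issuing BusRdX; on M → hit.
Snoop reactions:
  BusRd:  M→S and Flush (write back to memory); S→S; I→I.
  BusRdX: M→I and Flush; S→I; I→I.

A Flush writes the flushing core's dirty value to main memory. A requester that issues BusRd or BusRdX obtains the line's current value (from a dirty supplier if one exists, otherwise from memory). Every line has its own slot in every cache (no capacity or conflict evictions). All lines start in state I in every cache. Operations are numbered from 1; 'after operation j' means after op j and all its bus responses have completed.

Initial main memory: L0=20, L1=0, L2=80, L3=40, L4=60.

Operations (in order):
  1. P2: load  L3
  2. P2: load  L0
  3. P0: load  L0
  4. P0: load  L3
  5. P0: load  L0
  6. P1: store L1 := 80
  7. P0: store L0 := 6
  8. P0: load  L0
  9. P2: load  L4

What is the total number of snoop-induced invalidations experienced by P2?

invalidations = 1

1. P2: load  L3  bus=[BusRd]  L3: P0=I P1=I P2=S  mem[L3]=40
2. P2: load  L0  bus=[BusRd]  L0: P0=I P1=I P2=S  mem[L0]=20
3. P0: load  L0  bus=[BusRd]  L0: P0=S P1=I P2=S  mem[L0]=20
4. P0: load  L3  bus=[BusRd]  L3: P0=S P1=I P2=S  mem[L3]=40
5. P0: load  L0  bus=[-]  L0: P0=S P1=I P2=S  mem[L0]=20
6. P1: store L1 := 80  bus=[BusRdX]  L1: P0=I P1=M P2=I  mem[L1]=0
7. P0: store L0 := 6  bus=[BusRdX]  L0: P0=M P1=I P2=I  mem[L0]=20
8. P0: load  L0  bus=[-]  L0: P0=M P1=I P2=I  mem[L0]=20
9. P2: load  L4  bus=[BusRd]  L4: P0=I P1=I P2=S  mem[L4]=60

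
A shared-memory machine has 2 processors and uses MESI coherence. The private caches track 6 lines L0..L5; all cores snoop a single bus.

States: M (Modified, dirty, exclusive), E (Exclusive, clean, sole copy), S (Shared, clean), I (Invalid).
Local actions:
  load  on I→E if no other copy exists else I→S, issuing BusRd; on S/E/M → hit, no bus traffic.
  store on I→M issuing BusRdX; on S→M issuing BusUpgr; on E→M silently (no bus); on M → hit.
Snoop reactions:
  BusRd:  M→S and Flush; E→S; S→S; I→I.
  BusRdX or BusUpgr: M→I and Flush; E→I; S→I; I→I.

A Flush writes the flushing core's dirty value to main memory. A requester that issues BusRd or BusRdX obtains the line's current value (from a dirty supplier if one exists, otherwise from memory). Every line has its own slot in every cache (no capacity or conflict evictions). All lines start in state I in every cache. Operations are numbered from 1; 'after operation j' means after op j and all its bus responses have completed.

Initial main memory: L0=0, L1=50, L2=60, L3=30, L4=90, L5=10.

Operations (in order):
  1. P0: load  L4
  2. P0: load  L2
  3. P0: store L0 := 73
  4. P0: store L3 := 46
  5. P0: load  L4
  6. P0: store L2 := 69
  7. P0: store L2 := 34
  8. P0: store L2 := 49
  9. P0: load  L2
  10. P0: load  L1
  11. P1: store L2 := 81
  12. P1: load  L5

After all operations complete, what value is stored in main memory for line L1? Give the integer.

[1] P0: load  L4 | P0:E(90), P1:I | bus: BusRd
[2] P0: load  L2 | P0:E(60), P1:I | bus: BusRd
[3] P0: store L0 := 73 | P0:M(73), P1:I | bus: BusRdX
[4] P0: store L3 := 46 | P0:M(46), P1:I | bus: BusRdX
[5] P0: load  L4 | P0:E(90), P1:I | bus: none
[6] P0: store L2 := 69 | P0:M(69), P1:I | bus: none
[7] P0: store L2 := 34 | P0:M(34), P1:I | bus: none
[8] P0: store L2 := 49 | P0:M(49), P1:I | bus: none
[9] P0: load  L2 | P0:M(49), P1:I | bus: none
[10] P0: load  L1 | P0:E(50), P1:I | bus: BusRd
[11] P1: store L2 := 81 | P0:I, P1:M(81) | bus: BusRdX,Flush
[12] P1: load  L5 | P0:I, P1:E(10) | bus: BusRd

memory[L1] = 50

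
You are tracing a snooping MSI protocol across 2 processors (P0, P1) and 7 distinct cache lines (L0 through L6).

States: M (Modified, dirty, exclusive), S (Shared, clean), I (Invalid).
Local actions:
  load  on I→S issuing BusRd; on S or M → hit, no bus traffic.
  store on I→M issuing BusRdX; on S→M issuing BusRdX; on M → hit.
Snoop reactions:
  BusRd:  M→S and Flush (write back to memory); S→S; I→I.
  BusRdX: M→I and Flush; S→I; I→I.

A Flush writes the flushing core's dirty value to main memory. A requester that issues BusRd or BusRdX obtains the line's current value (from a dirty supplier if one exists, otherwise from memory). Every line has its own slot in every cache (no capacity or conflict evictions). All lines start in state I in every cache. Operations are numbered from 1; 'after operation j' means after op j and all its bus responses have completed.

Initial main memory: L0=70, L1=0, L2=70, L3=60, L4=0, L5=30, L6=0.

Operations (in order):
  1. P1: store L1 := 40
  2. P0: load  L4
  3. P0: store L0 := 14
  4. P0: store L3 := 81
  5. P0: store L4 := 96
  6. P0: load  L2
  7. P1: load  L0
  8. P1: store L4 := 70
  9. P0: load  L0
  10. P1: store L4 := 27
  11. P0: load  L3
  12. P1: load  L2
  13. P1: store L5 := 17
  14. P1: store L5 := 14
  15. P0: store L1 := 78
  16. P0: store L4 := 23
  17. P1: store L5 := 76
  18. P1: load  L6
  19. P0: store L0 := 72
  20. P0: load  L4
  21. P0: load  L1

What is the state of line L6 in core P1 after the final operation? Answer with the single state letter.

state = S

  op1 P1: store L1 := 40 → I/M on L1; bus BusRdX; mem=0
  op2 P0: load  L4 → S/I on L4; bus BusRd; mem=0
  op3 P0: store L0 := 14 → M/I on L0; bus BusRdX; mem=70
  op4 P0: store L3 := 81 → M/I on L3; bus BusRdX; mem=60
  op5 P0: store L4 := 96 → M/I on L4; bus BusRdX; mem=0
  op6 P0: load  L2 → S/I on L2; bus BusRd; mem=70
  op7 P1: load  L0 → S/S on L0; bus BusRd Flush; mem=14
  op8 P1: store L4 := 70 → I/M on L4; bus BusRdX Flush; mem=96
  op9 P0: load  L0 → S/S on L0; bus (none); mem=14
  op10 P1: store L4 := 27 → I/M on L4; bus (none); mem=96
  op11 P0: load  L3 → M/I on L3; bus (none); mem=60
  op12 P1: load  L2 → S/S on L2; bus BusRd; mem=70
  op13 P1: store L5 := 17 → I/M on L5; bus BusRdX; mem=30
  op14 P1: store L5 := 14 → I/M on L5; bus (none); mem=30
  op15 P0: store L1 := 78 → M/I on L1; bus BusRdX Flush; mem=40
  op16 P0: store L4 := 23 → M/I on L4; bus BusRdX Flush; mem=27
  op17 P1: store L5 := 76 → I/M on L5; bus (none); mem=30
  op18 P1: load  L6 → I/S on L6; bus BusRd; mem=0
  op19 P0: store L0 := 72 → M/I on L0; bus BusRdX; mem=14
  op20 P0: load  L4 → M/I on L4; bus (none); mem=27
  op21 P0: load  L1 → M/I on L1; bus (none); mem=40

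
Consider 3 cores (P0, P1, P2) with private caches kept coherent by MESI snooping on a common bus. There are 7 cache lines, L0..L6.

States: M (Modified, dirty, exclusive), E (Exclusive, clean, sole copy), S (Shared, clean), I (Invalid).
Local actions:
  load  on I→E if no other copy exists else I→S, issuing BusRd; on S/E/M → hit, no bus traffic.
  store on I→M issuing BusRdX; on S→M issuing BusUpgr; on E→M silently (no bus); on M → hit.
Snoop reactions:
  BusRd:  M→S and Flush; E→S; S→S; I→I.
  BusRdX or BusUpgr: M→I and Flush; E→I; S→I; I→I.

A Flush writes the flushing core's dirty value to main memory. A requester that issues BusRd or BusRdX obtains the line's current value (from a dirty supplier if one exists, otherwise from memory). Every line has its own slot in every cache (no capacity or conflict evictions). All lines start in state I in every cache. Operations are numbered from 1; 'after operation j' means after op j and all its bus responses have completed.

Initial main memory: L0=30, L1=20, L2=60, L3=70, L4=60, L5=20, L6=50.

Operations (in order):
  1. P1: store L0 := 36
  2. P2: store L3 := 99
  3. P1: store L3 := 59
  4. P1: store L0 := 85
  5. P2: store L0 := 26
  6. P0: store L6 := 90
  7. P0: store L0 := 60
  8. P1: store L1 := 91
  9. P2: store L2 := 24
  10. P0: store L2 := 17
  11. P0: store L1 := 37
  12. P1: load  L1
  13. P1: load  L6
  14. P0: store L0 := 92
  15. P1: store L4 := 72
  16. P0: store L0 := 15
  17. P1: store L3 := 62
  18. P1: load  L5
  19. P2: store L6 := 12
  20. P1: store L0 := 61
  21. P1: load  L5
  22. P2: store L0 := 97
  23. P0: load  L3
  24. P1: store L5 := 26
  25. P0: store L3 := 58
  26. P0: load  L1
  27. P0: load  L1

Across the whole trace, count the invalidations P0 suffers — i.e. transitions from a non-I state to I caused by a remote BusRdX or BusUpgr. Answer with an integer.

  op1 P1: store L0 := 36 → I/M/I on L0; bus BusRdX; mem=30
  op2 P2: store L3 := 99 → I/I/M on L3; bus BusRdX; mem=70
  op3 P1: store L3 := 59 → I/M/I on L3; bus BusRdX Flush; mem=99
  op4 P1: store L0 := 85 → I/M/I on L0; bus (none); mem=30
  op5 P2: store L0 := 26 → I/I/M on L0; bus BusRdX Flush; mem=85
  op6 P0: store L6 := 90 → M/I/I on L6; bus BusRdX; mem=50
  op7 P0: store L0 := 60 → M/I/I on L0; bus BusRdX Flush; mem=26
  op8 P1: store L1 := 91 → I/M/I on L1; bus BusRdX; mem=20
  op9 P2: store L2 := 24 → I/I/M on L2; bus BusRdX; mem=60
  op10 P0: store L2 := 17 → M/I/I on L2; bus BusRdX Flush; mem=24
  op11 P0: store L1 := 37 → M/I/I on L1; bus BusRdX Flush; mem=91
  op12 P1: load  L1 → S/S/I on L1; bus BusRd Flush; mem=37
  op13 P1: load  L6 → S/S/I on L6; bus BusRd Flush; mem=90
  op14 P0: store L0 := 92 → M/I/I on L0; bus (none); mem=26
  op15 P1: store L4 := 72 → I/M/I on L4; bus BusRdX; mem=60
  op16 P0: store L0 := 15 → M/I/I on L0; bus (none); mem=26
  op17 P1: store L3 := 62 → I/M/I on L3; bus (none); mem=99
  op18 P1: load  L5 → I/E/I on L5; bus BusRd; mem=20
  op19 P2: store L6 := 12 → I/I/M on L6; bus BusRdX; mem=90
  op20 P1: store L0 := 61 → I/M/I on L0; bus BusRdX Flush; mem=15
  op21 P1: load  L5 → I/E/I on L5; bus (none); mem=20
  op22 P2: store L0 := 97 → I/I/M on L0; bus BusRdX Flush; mem=61
  op23 P0: load  L3 → S/S/I on L3; bus BusRd Flush; mem=62
  op24 P1: store L5 := 26 → I/M/I on L5; bus (none); mem=20
  op25 P0: store L3 := 58 → M/I/I on L3; bus BusUpgr; mem=62
  op26 P0: load  L1 → S/S/I on L1; bus (none); mem=37
  op27 P0: load  L1 → S/S/I on L1; bus (none); mem=37

invalidations = 2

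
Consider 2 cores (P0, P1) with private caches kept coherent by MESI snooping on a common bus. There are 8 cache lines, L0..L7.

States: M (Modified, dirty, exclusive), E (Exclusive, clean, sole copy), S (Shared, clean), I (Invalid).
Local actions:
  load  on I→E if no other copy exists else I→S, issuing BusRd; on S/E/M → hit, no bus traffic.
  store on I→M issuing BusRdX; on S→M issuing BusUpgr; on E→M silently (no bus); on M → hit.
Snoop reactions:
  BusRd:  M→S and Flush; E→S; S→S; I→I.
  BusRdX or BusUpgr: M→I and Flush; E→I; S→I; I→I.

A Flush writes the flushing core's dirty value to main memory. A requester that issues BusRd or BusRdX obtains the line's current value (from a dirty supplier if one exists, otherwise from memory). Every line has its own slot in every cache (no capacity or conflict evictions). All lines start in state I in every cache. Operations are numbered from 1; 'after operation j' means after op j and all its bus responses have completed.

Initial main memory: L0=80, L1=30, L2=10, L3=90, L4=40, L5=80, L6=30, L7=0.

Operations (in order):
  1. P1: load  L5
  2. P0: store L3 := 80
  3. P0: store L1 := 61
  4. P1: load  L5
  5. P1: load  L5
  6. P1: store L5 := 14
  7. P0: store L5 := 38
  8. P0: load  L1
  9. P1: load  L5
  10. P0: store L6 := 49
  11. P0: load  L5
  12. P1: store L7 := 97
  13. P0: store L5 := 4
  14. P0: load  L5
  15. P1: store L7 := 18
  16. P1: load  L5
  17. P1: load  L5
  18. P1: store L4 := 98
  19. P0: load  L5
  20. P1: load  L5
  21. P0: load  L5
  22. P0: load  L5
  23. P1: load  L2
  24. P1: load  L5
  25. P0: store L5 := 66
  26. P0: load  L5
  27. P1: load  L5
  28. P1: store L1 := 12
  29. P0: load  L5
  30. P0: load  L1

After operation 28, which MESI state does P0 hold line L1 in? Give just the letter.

  op1 P1: load  L5 → I/E on L5; bus BusRd; mem=80
  op2 P0: store L3 := 80 → M/I on L3; bus BusRdX; mem=90
  op3 P0: store L1 := 61 → M/I on L1; bus BusRdX; mem=30
  op4 P1: load  L5 → I/E on L5; bus (none); mem=80
  op5 P1: load  L5 → I/E on L5; bus (none); mem=80
  op6 P1: store L5 := 14 → I/M on L5; bus (none); mem=80
  op7 P0: store L5 := 38 → M/I on L5; bus BusRdX Flush; mem=14
  op8 P0: load  L1 → M/I on L1; bus (none); mem=30
  op9 P1: load  L5 → S/S on L5; bus BusRd Flush; mem=38
  op10 P0: store L6 := 49 → M/I on L6; bus BusRdX; mem=30
  op11 P0: load  L5 → S/S on L5; bus (none); mem=38
  op12 P1: store L7 := 97 → I/M on L7; bus BusRdX; mem=0
  op13 P0: store L5 := 4 → M/I on L5; bus BusUpgr; mem=38
  op14 P0: load  L5 → M/I on L5; bus (none); mem=38
  op15 P1: store L7 := 18 → I/M on L7; bus (none); mem=0
  op16 P1: load  L5 → S/S on L5; bus BusRd Flush; mem=4
  op17 P1: load  L5 → S/S on L5; bus (none); mem=4
  op18 P1: store L4 := 98 → I/M on L4; bus BusRdX; mem=40
  op19 P0: load  L5 → S/S on L5; bus (none); mem=4
  op20 P1: load  L5 → S/S on L5; bus (none); mem=4
  op21 P0: load  L5 → S/S on L5; bus (none); mem=4
  op22 P0: load  L5 → S/S on L5; bus (none); mem=4
  op23 P1: load  L2 → I/E on L2; bus BusRd; mem=10
  op24 P1: load  L5 → S/S on L5; bus (none); mem=4
  op25 P0: store L5 := 66 → M/I on L5; bus BusUpgr; mem=4
  op26 P0: load  L5 → M/I on L5; bus (none); mem=4
  op27 P1: load  L5 → S/S on L5; bus BusRd Flush; mem=66
  op28 P1: store L1 := 12 → I/M on L1; bus BusRdX Flush; mem=61
  op29 P0: load  L5 → S/S on L5; bus (none); mem=66
  op30 P0: load  L1 → S/S on L1; bus BusRd Flush; mem=12

state = I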